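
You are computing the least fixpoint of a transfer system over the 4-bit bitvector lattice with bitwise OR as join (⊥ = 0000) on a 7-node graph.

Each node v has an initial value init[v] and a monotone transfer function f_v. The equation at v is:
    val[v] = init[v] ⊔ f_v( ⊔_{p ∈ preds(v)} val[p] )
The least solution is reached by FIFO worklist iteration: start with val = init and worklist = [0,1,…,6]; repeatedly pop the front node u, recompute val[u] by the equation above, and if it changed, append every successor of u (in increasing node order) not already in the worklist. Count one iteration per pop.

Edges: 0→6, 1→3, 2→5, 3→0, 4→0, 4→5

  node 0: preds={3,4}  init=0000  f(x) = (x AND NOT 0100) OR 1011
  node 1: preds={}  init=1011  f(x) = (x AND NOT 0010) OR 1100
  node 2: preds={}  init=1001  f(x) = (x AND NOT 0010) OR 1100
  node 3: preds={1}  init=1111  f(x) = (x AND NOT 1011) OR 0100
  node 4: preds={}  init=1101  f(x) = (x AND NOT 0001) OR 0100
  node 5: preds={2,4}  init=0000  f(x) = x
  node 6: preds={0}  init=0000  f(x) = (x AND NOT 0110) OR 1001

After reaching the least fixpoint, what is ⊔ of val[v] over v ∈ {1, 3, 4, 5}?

1111

Iteration log — 7 steps:
  step 1. node 0  ⊔preds=1111  new=1011  old=0000  +wl: 
  step 2. node 1  ⊔preds=0000  new=1111  old=1011  +wl: 
  step 3. node 2  ⊔preds=0000  new=1101  old=1001  +wl: 
  step 4. node 3  ⊔preds=1111  new=1111  stable
  step 5. node 4  ⊔preds=0000  new=1101  stable
  step 6. node 5  ⊔preds=1101  new=1101  old=0000  +wl: 
  step 7. node 6  ⊔preds=1011  new=1001  old=0000  +wl: 

Least fixpoint reached:
  node 0: 1011
  node 1: 1111
  node 2: 1101
  node 3: 1111
  node 4: 1101
  node 5: 1101
  node 6: 1001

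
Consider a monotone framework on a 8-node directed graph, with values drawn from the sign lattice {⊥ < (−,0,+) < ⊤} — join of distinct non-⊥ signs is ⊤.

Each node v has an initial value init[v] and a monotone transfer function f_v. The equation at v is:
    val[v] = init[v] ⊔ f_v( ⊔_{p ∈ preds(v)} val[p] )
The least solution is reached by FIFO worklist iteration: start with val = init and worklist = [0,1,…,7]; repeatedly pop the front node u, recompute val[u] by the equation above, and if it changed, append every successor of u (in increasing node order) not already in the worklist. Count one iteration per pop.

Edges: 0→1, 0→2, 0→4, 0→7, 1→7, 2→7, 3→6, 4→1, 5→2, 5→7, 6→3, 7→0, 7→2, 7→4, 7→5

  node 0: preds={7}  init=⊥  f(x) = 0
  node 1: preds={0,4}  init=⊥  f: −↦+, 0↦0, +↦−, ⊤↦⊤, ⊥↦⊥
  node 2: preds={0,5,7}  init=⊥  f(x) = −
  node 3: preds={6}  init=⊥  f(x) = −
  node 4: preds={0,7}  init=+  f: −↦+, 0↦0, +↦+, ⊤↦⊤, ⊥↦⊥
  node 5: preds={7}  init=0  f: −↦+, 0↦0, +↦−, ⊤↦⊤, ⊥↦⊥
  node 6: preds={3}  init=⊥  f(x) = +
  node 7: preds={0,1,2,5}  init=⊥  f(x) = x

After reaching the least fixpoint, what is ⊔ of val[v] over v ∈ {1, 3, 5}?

Iteration log — 16 steps:
  step 1. node 0  ⊔preds=⊥  new=0  old=⊥  +wl: 
  step 2. node 1  ⊔preds=⊤  new=⊤  old=⊥  +wl: 
  step 3. node 2  ⊔preds=0  new=−  old=⊥  +wl: 
  step 4. node 3  ⊔preds=⊥  new=−  old=⊥  +wl: 
  step 5. node 4  ⊔preds=0  new=⊤  old=+  +wl: 1
  step 6. node 5  ⊔preds=⊥  new=0  stable
  step 7. node 6  ⊔preds=−  new=+  old=⊥  +wl: 3
  step 8. node 7  ⊔preds=⊤  new=⊤  old=⊥  +wl: 0,2,4,5
  step 9. node 1  ⊔preds=⊤  new=⊤  stable
  step 10. node 3  ⊔preds=+  new=−  stable
  step 11. node 0  ⊔preds=⊤  new=0  stable
  step 12. node 2  ⊔preds=⊤  new=−  stable
  step 13. node 4  ⊔preds=⊤  new=⊤  stable
  step 14. node 5  ⊔preds=⊤  new=⊤  old=0  +wl: 2,7
  step 15. node 2  ⊔preds=⊤  new=−  stable
  step 16. node 7  ⊔preds=⊤  new=⊤  stable

Least fixpoint reached:
  node 0: 0
  node 1: ⊤
  node 2: −
  node 3: −
  node 4: ⊤
  node 5: ⊤
  node 6: +
  node 7: ⊤

⊤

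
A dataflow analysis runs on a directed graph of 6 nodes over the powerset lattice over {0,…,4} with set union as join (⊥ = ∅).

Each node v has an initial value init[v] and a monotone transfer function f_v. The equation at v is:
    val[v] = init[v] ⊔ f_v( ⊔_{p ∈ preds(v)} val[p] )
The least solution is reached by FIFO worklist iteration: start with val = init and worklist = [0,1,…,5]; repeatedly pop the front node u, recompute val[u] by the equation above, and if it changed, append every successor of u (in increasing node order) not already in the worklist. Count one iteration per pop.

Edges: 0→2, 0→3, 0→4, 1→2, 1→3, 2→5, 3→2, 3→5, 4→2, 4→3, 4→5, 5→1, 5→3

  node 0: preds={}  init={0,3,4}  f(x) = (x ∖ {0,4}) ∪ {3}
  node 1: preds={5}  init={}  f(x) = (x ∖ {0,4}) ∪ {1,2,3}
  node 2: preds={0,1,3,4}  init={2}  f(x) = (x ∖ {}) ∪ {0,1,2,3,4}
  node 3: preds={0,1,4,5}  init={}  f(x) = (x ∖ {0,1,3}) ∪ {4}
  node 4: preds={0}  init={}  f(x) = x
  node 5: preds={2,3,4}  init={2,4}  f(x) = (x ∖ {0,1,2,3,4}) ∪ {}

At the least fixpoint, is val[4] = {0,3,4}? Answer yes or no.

Worklist (8 pops):
  #1 pop 0: in={} → {0,3,4} (no change)
  #2 pop 1: in={2,4} → {1,2,3} (was {}); enqueue []
  #3 pop 2: in={0,1,2,3,4} → {0,1,2,3,4} (was {2}); enqueue []
  #4 pop 3: in={0,1,2,3,4} → {2,4} (was {}); enqueue [2]
  #5 pop 4: in={0,3,4} → {0,3,4} (was {}); enqueue [3]
  #6 pop 5: in={0,1,2,3,4} → {2,4} (no change)
  #7 pop 2: in={0,1,2,3,4} → {0,1,2,3,4} (no change)
  #8 pop 3: in={0,1,2,3,4} → {2,4} (no change)

Fixpoint:
  val[0] = {0,3,4}
  val[1] = {1,2,3}
  val[2] = {0,1,2,3,4}
  val[3] = {2,4}
  val[4] = {0,3,4}
  val[5] = {2,4}

yes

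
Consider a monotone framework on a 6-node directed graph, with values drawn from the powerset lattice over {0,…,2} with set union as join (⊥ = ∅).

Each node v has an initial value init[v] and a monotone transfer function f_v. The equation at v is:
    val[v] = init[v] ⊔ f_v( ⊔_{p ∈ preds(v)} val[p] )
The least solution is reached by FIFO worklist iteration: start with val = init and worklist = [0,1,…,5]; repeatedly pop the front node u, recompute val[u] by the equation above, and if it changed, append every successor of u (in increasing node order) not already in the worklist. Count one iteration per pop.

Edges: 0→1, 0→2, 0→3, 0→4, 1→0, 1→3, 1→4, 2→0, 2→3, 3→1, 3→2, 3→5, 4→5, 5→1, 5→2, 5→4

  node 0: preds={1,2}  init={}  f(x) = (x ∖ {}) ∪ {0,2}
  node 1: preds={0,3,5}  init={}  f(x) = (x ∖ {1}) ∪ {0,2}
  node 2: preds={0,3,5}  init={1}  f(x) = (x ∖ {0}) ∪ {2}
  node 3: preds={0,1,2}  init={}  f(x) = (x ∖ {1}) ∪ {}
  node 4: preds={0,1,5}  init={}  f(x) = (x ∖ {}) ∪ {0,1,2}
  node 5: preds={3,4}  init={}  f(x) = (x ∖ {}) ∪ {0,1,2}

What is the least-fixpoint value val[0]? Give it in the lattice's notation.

Trace (10 dequeues):
  [1] u=0 | in {1} | out {0,1,2} | prev {} | push {}
  [2] u=1 | in {0,1,2} | out {0,2} | prev {} | push {0}
  [3] u=2 | in {0,1,2} | out {1,2} | prev {1} | push {}
  [4] u=3 | in {0,1,2} | out {0,2} | prev {} | push {1,2}
  [5] u=4 | in {0,1,2} | out {0,1,2} | prev {} | push {}
  [6] u=5 | in {0,1,2} | out {0,1,2} | prev {} | push {4}
  [7] u=0 | in {0,1,2} | out {0,1,2} | ==
  [8] u=1 | in {0,1,2} | out {0,2} | ==
  [9] u=2 | in {0,1,2} | out {1,2} | ==
  [10] u=4 | in {0,1,2} | out {0,1,2} | ==

Converged values:
  [0] {0,1,2}
  [1] {0,2}
  [2] {1,2}
  [3] {0,2}
  [4] {0,1,2}
  [5] {0,1,2}

{0,1,2}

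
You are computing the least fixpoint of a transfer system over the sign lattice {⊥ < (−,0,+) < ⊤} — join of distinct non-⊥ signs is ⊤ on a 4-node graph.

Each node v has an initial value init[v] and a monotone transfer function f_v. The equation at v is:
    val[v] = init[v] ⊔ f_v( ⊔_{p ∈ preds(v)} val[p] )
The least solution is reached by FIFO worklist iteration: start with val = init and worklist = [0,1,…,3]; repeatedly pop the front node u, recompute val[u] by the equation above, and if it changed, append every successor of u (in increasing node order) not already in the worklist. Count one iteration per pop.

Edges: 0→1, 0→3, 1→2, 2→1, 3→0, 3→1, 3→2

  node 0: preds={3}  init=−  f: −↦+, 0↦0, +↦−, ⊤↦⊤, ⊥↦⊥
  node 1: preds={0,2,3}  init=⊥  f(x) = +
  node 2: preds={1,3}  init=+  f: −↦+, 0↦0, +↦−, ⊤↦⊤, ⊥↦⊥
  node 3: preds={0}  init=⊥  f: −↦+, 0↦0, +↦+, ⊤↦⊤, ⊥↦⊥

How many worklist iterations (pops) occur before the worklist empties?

7

Worklist (7 pops):
  #1 pop 0: in=⊥ → − (no change)
  #2 pop 1: in=⊤ → + (was ⊥); enqueue []
  #3 pop 2: in=+ → ⊤ (was +); enqueue [1]
  #4 pop 3: in=− → + (was ⊥); enqueue [0,2]
  #5 pop 1: in=⊤ → + (no change)
  #6 pop 0: in=+ → − (no change)
  #7 pop 2: in=+ → ⊤ (no change)

Fixpoint:
  val[0] = −
  val[1] = +
  val[2] = ⊤
  val[3] = +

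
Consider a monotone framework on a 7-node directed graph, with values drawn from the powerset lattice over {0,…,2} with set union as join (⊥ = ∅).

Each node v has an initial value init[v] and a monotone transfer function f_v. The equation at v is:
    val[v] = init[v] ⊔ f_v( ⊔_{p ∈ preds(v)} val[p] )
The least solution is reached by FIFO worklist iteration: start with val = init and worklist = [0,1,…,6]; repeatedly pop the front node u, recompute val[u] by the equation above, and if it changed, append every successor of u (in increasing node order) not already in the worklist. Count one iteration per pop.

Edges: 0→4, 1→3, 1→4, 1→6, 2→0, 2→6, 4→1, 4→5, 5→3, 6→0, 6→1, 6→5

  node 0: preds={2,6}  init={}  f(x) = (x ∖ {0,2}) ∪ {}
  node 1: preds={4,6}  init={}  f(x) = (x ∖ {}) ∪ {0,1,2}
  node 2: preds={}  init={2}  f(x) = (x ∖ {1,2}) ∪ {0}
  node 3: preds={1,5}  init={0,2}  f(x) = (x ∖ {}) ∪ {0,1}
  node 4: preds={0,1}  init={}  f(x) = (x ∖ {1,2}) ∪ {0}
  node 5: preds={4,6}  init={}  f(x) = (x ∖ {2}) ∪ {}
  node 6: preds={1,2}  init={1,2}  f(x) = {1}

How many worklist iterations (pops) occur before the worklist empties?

10

Trace (10 dequeues):
  [1] u=0 | in {1,2} | out {1} | prev {} | push {}
  [2] u=1 | in {1,2} | out {0,1,2} | prev {} | push {}
  [3] u=2 | in {} | out {0,2} | prev {2} | push {0}
  [4] u=3 | in {0,1,2} | out {0,1,2} | prev {0,2} | push {}
  [5] u=4 | in {0,1,2} | out {0} | prev {} | push {1}
  [6] u=5 | in {0,1,2} | out {0,1} | prev {} | push {3}
  [7] u=6 | in {0,1,2} | out {1,2} | ==
  [8] u=0 | in {0,1,2} | out {1} | ==
  [9] u=1 | in {0,1,2} | out {0,1,2} | ==
  [10] u=3 | in {0,1,2} | out {0,1,2} | ==

Converged values:
  [0] {1}
  [1] {0,1,2}
  [2] {0,2}
  [3] {0,1,2}
  [4] {0}
  [5] {0,1}
  [6] {1,2}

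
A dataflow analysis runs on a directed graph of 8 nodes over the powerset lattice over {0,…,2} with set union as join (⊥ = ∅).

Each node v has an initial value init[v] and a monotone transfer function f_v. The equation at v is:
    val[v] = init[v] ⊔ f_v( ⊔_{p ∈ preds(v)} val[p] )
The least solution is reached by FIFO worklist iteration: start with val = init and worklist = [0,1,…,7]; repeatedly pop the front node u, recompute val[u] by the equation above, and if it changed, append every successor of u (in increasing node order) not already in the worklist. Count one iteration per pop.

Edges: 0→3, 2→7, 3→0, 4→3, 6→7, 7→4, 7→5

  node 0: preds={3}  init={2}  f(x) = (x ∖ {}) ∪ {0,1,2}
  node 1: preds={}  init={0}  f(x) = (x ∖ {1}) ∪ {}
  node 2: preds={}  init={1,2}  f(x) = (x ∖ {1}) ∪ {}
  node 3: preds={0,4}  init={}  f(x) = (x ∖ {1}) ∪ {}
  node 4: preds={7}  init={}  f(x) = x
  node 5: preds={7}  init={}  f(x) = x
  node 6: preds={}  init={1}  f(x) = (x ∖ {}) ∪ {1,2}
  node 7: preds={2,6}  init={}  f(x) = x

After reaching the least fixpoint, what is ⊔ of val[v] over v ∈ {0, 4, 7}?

{0,1,2}

Trace (12 dequeues):
  [1] u=0 | in {} | out {0,1,2} | prev {2} | push {}
  [2] u=1 | in {} | out {0} | ==
  [3] u=2 | in {} | out {1,2} | ==
  [4] u=3 | in {0,1,2} | out {0,2} | prev {} | push {0}
  [5] u=4 | in {} | out {} | ==
  [6] u=5 | in {} | out {} | ==
  [7] u=6 | in {} | out {1,2} | prev {1} | push {}
  [8] u=7 | in {1,2} | out {1,2} | prev {} | push {4,5}
  [9] u=0 | in {0,2} | out {0,1,2} | ==
  [10] u=4 | in {1,2} | out {1,2} | prev {} | push {3}
  [11] u=5 | in {1,2} | out {1,2} | prev {} | push {}
  [12] u=3 | in {0,1,2} | out {0,2} | ==

Converged values:
  [0] {0,1,2}
  [1] {0}
  [2] {1,2}
  [3] {0,2}
  [4] {1,2}
  [5] {1,2}
  [6] {1,2}
  [7] {1,2}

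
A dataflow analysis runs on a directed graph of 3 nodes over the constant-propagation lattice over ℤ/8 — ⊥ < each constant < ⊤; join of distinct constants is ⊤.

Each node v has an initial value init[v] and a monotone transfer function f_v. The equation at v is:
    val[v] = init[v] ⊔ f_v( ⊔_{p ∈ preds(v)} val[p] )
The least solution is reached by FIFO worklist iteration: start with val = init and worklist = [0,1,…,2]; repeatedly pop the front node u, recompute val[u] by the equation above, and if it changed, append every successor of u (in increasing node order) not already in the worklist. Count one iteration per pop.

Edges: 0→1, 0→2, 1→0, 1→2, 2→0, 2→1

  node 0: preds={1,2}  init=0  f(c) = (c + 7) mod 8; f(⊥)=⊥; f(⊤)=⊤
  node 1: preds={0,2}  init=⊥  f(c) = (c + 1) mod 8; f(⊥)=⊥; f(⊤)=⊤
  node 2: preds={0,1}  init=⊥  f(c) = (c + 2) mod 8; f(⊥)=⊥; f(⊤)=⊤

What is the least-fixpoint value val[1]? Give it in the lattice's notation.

Iteration log — 7 steps:
  step 1. node 0  ⊔preds=⊥  new=0  stable
  step 2. node 1  ⊔preds=0  new=1  old=⊥  +wl: 0
  step 3. node 2  ⊔preds=⊤  new=⊤  old=⊥  +wl: 1
  step 4. node 0  ⊔preds=⊤  new=⊤  old=0  +wl: 2
  step 5. node 1  ⊔preds=⊤  new=⊤  old=1  +wl: 0
  step 6. node 2  ⊔preds=⊤  new=⊤  stable
  step 7. node 0  ⊔preds=⊤  new=⊤  stable

Least fixpoint reached:
  node 0: ⊤
  node 1: ⊤
  node 2: ⊤

⊤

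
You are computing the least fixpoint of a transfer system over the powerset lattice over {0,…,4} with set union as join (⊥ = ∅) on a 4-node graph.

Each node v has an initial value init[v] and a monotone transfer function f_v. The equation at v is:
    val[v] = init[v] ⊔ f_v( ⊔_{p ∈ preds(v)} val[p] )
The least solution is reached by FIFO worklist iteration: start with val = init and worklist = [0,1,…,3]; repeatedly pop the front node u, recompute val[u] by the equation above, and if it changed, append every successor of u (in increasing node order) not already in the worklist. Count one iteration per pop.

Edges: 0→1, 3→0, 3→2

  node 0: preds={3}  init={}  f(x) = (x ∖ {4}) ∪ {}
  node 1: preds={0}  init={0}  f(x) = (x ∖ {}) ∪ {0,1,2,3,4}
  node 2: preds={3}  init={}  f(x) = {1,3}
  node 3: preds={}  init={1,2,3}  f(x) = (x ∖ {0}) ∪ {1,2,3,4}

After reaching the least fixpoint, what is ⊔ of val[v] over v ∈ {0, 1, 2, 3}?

{0,1,2,3,4}

Trace (6 dequeues):
  [1] u=0 | in {1,2,3} | out {1,2,3} | prev {} | push {}
  [2] u=1 | in {1,2,3} | out {0,1,2,3,4} | prev {0} | push {}
  [3] u=2 | in {1,2,3} | out {1,3} | prev {} | push {}
  [4] u=3 | in {} | out {1,2,3,4} | prev {1,2,3} | push {0,2}
  [5] u=0 | in {1,2,3,4} | out {1,2,3} | ==
  [6] u=2 | in {1,2,3,4} | out {1,3} | ==

Converged values:
  [0] {1,2,3}
  [1] {0,1,2,3,4}
  [2] {1,3}
  [3] {1,2,3,4}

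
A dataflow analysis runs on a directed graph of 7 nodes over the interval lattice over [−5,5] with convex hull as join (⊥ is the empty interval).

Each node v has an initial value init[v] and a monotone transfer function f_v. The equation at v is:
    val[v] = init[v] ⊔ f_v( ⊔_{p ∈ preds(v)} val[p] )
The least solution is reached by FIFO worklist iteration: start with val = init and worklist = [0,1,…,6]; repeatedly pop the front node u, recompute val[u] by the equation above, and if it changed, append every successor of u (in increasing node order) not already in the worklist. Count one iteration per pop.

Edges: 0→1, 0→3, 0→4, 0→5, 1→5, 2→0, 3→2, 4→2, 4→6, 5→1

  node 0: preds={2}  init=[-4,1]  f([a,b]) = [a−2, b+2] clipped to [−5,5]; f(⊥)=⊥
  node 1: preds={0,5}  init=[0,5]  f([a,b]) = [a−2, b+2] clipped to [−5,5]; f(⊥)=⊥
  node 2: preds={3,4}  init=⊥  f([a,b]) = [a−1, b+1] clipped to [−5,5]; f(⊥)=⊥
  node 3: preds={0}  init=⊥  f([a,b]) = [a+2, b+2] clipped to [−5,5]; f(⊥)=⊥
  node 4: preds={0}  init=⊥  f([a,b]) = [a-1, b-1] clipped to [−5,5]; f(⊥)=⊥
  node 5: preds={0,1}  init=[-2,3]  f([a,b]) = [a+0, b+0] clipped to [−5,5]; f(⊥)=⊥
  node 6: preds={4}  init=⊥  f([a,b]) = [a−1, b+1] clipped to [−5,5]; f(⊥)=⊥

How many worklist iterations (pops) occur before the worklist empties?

17

Iteration log — 17 steps:
  step 1. node 0  ⊔preds=⊥  new=[-4,1]  stable
  step 2. node 1  ⊔preds=[-4,3]  new=[-5,5]  old=[0,5]  +wl: 
  step 3. node 2  ⊔preds=⊥  new=⊥  stable
  step 4. node 3  ⊔preds=[-4,1]  new=[-2,3]  old=⊥  +wl: 2
  step 5. node 4  ⊔preds=[-4,1]  new=[-5,0]  old=⊥  +wl: 
  step 6. node 5  ⊔preds=[-5,5]  new=[-5,5]  old=[-2,3]  +wl: 1
  step 7. node 6  ⊔preds=[-5,0]  new=[-5,1]  old=⊥  +wl: 
  step 8. node 2  ⊔preds=[-5,3]  new=[-5,4]  old=⊥  +wl: 0
  step 9. node 1  ⊔preds=[-5,5]  new=[-5,5]  stable
  step 10. node 0  ⊔preds=[-5,4]  new=[-5,5]  old=[-4,1]  +wl: 1,3,4,5
  step 11. node 1  ⊔preds=[-5,5]  new=[-5,5]  stable
  step 12. node 3  ⊔preds=[-5,5]  new=[-3,5]  old=[-2,3]  +wl: 2
  step 13. node 4  ⊔preds=[-5,5]  new=[-5,4]  old=[-5,0]  +wl: 6
  step 14. node 5  ⊔preds=[-5,5]  new=[-5,5]  stable
  step 15. node 2  ⊔preds=[-5,5]  new=[-5,5]  old=[-5,4]  +wl: 0
  step 16. node 6  ⊔preds=[-5,4]  new=[-5,5]  old=[-5,1]  +wl: 
  step 17. node 0  ⊔preds=[-5,5]  new=[-5,5]  stable

Least fixpoint reached:
  node 0: [-5,5]
  node 1: [-5,5]
  node 2: [-5,5]
  node 3: [-3,5]
  node 4: [-5,4]
  node 5: [-5,5]
  node 6: [-5,5]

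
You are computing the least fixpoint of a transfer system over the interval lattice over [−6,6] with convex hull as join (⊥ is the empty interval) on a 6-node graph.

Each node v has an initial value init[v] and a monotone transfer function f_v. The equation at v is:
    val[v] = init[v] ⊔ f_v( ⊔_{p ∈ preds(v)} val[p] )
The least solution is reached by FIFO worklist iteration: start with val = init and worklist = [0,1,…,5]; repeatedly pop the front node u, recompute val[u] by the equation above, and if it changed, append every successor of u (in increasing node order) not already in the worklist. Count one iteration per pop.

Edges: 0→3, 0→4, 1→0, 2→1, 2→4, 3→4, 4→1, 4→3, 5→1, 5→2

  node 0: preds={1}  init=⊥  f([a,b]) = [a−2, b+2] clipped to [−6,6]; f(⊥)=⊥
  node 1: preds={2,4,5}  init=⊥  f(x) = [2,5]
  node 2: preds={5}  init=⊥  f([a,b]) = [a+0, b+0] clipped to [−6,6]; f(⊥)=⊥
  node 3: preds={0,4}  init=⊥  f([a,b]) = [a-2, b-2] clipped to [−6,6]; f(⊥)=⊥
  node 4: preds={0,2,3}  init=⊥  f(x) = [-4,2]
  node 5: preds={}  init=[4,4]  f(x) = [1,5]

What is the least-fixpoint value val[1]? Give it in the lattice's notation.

[2,5]

Worklist (12 pops):
  #1 pop 0: in=⊥ → ⊥ (no change)
  #2 pop 1: in=[4,4] → [2,5] (was ⊥); enqueue [0]
  #3 pop 2: in=[4,4] → [4,4] (was ⊥); enqueue [1]
  #4 pop 3: in=⊥ → ⊥ (no change)
  #5 pop 4: in=[4,4] → [-4,2] (was ⊥); enqueue [3]
  #6 pop 5: in=⊥ → [1,5] (was [4,4]); enqueue [2]
  #7 pop 0: in=[2,5] → [0,6] (was ⊥); enqueue [4]
  #8 pop 1: in=[-4,5] → [2,5] (no change)
  #9 pop 3: in=[-4,6] → [-6,4] (was ⊥); enqueue []
  #10 pop 2: in=[1,5] → [1,5] (was [4,4]); enqueue [1]
  #11 pop 4: in=[-6,6] → [-4,2] (no change)
  #12 pop 1: in=[-4,5] → [2,5] (no change)

Fixpoint:
  val[0] = [0,6]
  val[1] = [2,5]
  val[2] = [1,5]
  val[3] = [-6,4]
  val[4] = [-4,2]
  val[5] = [1,5]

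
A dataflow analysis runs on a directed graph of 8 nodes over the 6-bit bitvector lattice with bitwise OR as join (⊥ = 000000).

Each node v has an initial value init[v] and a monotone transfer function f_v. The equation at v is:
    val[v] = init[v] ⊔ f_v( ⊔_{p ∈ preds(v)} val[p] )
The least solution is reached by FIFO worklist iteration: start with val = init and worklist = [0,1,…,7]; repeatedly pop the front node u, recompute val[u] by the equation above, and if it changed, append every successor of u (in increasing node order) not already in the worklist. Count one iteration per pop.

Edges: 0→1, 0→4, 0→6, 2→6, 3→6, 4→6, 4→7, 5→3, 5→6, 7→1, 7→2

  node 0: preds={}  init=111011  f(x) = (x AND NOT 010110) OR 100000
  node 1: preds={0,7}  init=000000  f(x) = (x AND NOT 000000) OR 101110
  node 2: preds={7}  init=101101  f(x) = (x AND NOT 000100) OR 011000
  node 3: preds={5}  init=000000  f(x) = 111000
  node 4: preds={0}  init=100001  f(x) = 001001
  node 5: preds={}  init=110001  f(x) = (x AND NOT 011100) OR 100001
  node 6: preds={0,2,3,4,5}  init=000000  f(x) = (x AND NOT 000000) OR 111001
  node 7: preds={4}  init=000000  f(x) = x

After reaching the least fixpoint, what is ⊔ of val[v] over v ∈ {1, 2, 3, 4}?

111111

Worklist (10 pops):
  #1 pop 0: in=000000 → 111011 (no change)
  #2 pop 1: in=111011 → 111111 (was 000000); enqueue []
  #3 pop 2: in=000000 → 111101 (was 101101); enqueue []
  #4 pop 3: in=110001 → 111000 (was 000000); enqueue []
  #5 pop 4: in=111011 → 101001 (was 100001); enqueue []
  #6 pop 5: in=000000 → 110001 (no change)
  #7 pop 6: in=111111 → 111111 (was 000000); enqueue []
  #8 pop 7: in=101001 → 101001 (was 000000); enqueue [1,2]
  #9 pop 1: in=111011 → 111111 (no change)
  #10 pop 2: in=101001 → 111101 (no change)

Fixpoint:
  val[0] = 111011
  val[1] = 111111
  val[2] = 111101
  val[3] = 111000
  val[4] = 101001
  val[5] = 110001
  val[6] = 111111
  val[7] = 101001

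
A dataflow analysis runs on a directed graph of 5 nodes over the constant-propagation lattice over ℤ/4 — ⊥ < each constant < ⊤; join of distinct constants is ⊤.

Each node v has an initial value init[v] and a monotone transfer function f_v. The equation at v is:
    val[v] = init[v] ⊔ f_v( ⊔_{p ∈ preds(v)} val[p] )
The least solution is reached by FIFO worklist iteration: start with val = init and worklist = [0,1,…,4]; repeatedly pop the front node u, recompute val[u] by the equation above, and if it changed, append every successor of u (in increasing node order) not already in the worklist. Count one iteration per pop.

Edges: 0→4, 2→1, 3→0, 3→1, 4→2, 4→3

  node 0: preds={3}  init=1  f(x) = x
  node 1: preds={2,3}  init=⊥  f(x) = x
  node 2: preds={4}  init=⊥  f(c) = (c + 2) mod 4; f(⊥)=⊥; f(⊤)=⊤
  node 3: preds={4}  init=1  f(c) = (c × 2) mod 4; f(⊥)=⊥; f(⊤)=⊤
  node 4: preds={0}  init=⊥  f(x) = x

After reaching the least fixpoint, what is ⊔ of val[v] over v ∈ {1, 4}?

⊤

Worklist (13 pops):
  #1 pop 0: in=1 → 1 (no change)
  #2 pop 1: in=1 → 1 (was ⊥); enqueue []
  #3 pop 2: in=⊥ → ⊥ (no change)
  #4 pop 3: in=⊥ → 1 (no change)
  #5 pop 4: in=1 → 1 (was ⊥); enqueue [2,3]
  #6 pop 2: in=1 → 3 (was ⊥); enqueue [1]
  #7 pop 3: in=1 → ⊤ (was 1); enqueue [0]
  #8 pop 1: in=⊤ → ⊤ (was 1); enqueue []
  #9 pop 0: in=⊤ → ⊤ (was 1); enqueue [4]
  #10 pop 4: in=⊤ → ⊤ (was 1); enqueue [2,3]
  #11 pop 2: in=⊤ → ⊤ (was 3); enqueue [1]
  #12 pop 3: in=⊤ → ⊤ (no change)
  #13 pop 1: in=⊤ → ⊤ (no change)

Fixpoint:
  val[0] = ⊤
  val[1] = ⊤
  val[2] = ⊤
  val[3] = ⊤
  val[4] = ⊤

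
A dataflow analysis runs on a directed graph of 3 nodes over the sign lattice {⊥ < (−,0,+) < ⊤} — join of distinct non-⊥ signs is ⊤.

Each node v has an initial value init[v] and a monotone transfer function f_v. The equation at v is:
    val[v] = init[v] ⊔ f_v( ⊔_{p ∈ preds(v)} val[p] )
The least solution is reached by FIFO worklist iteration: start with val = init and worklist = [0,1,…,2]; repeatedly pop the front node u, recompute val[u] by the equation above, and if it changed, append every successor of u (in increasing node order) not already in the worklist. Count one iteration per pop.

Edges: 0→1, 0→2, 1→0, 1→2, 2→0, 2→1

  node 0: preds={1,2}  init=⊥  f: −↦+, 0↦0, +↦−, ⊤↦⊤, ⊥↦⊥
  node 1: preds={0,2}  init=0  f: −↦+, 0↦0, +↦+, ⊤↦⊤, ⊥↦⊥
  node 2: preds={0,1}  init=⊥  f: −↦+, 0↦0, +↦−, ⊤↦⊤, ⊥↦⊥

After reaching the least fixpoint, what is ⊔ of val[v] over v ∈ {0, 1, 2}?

0

Trace (5 dequeues):
  [1] u=0 | in 0 | out 0 | prev ⊥ | push {}
  [2] u=1 | in 0 | out 0 | ==
  [3] u=2 | in 0 | out 0 | prev ⊥ | push {0,1}
  [4] u=0 | in 0 | out 0 | ==
  [5] u=1 | in 0 | out 0 | ==

Converged values:
  [0] 0
  [1] 0
  [2] 0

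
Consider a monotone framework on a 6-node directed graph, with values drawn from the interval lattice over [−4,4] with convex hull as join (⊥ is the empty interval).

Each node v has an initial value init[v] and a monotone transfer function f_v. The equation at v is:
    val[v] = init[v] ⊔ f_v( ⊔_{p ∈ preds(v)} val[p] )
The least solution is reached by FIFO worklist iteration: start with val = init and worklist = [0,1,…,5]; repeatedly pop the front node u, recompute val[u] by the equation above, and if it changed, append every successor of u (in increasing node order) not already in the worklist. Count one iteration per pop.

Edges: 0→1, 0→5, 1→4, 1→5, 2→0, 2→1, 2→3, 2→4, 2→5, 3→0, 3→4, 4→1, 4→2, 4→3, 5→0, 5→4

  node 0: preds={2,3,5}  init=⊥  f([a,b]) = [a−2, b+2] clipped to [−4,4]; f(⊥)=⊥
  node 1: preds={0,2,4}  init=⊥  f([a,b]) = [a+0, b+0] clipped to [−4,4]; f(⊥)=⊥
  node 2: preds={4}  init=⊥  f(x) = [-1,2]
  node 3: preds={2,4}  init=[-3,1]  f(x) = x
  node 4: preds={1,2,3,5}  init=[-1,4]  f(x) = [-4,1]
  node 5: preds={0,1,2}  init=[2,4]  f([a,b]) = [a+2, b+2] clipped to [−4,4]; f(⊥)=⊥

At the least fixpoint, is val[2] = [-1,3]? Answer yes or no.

no

Worklist (12 pops):
  #1 pop 0: in=[-3,4] → [-4,4] (was ⊥); enqueue []
  #2 pop 1: in=[-4,4] → [-4,4] (was ⊥); enqueue []
  #3 pop 2: in=[-1,4] → [-1,2] (was ⊥); enqueue [0,1]
  #4 pop 3: in=[-1,4] → [-3,4] (was [-3,1]); enqueue []
  #5 pop 4: in=[-4,4] → [-4,4] (was [-1,4]); enqueue [2,3]
  #6 pop 5: in=[-4,4] → [-2,4] (was [2,4]); enqueue [4]
  #7 pop 0: in=[-3,4] → [-4,4] (no change)
  #8 pop 1: in=[-4,4] → [-4,4] (no change)
  #9 pop 2: in=[-4,4] → [-1,2] (no change)
  #10 pop 3: in=[-4,4] → [-4,4] (was [-3,4]); enqueue [0]
  #11 pop 4: in=[-4,4] → [-4,4] (no change)
  #12 pop 0: in=[-4,4] → [-4,4] (no change)

Fixpoint:
  val[0] = [-4,4]
  val[1] = [-4,4]
  val[2] = [-1,2]
  val[3] = [-4,4]
  val[4] = [-4,4]
  val[5] = [-2,4]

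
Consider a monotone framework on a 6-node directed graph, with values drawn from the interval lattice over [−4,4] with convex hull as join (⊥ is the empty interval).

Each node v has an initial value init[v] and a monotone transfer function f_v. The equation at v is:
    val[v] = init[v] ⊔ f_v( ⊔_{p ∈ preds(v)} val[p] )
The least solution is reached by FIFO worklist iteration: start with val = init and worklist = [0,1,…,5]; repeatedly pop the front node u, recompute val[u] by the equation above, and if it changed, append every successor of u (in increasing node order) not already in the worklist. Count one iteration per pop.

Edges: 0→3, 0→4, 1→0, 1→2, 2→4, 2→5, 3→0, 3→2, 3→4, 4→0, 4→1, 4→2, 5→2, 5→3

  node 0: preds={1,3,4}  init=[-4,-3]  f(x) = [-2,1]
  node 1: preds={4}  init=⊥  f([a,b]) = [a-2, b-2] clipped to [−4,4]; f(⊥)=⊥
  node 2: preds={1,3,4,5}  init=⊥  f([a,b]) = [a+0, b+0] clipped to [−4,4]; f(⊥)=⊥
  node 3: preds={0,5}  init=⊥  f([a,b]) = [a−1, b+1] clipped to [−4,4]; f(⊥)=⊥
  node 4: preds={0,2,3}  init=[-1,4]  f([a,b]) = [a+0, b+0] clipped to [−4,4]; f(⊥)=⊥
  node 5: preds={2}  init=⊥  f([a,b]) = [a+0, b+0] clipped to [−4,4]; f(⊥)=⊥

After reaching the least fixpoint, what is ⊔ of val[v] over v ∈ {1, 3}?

Trace (15 dequeues):
  [1] u=0 | in [-1,4] | out [-4,1] | prev [-4,-3] | push {}
  [2] u=1 | in [-1,4] | out [-3,2] | prev ⊥ | push {0}
  [3] u=2 | in [-3,4] | out [-3,4] | prev ⊥ | push {}
  [4] u=3 | in [-4,1] | out [-4,2] | prev ⊥ | push {2}
  [5] u=4 | in [-4,4] | out [-4,4] | prev [-1,4] | push {1}
  [6] u=5 | in [-3,4] | out [-3,4] | prev ⊥ | push {3}
  [7] u=0 | in [-4,4] | out [-4,1] | ==
  [8] u=2 | in [-4,4] | out [-4,4] | prev [-3,4] | push {4,5}
  [9] u=1 | in [-4,4] | out [-4,2] | prev [-3,2] | push {0,2}
  [10] u=3 | in [-4,4] | out [-4,4] | prev [-4,2] | push {}
  [11] u=4 | in [-4,4] | out [-4,4] | ==
  [12] u=5 | in [-4,4] | out [-4,4] | prev [-3,4] | push {3}
  [13] u=0 | in [-4,4] | out [-4,1] | ==
  [14] u=2 | in [-4,4] | out [-4,4] | ==
  [15] u=3 | in [-4,4] | out [-4,4] | ==

Converged values:
  [0] [-4,1]
  [1] [-4,2]
  [2] [-4,4]
  [3] [-4,4]
  [4] [-4,4]
  [5] [-4,4]

[-4,4]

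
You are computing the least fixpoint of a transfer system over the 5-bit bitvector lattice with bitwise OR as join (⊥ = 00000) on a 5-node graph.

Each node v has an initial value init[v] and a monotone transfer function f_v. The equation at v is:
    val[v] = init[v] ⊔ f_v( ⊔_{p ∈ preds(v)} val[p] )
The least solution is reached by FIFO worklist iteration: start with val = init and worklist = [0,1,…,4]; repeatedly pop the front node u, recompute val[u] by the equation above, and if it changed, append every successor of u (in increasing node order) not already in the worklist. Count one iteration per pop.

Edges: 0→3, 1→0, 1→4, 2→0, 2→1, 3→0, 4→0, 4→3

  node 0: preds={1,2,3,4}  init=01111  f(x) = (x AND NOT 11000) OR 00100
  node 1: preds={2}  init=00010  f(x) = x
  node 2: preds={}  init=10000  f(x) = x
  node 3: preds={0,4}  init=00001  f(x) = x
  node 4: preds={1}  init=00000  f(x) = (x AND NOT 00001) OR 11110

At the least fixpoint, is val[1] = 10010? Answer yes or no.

Trace (8 dequeues):
  [1] u=0 | in 10011 | out 01111 | ==
  [2] u=1 | in 10000 | out 10010 | prev 00010 | push {0}
  [3] u=2 | in 00000 | out 10000 | ==
  [4] u=3 | in 01111 | out 01111 | prev 00001 | push {}
  [5] u=4 | in 10010 | out 11110 | prev 00000 | push {3}
  [6] u=0 | in 11111 | out 01111 | ==
  [7] u=3 | in 11111 | out 11111 | prev 01111 | push {0}
  [8] u=0 | in 11111 | out 01111 | ==

Converged values:
  [0] 01111
  [1] 10010
  [2] 10000
  [3] 11111
  [4] 11110

yes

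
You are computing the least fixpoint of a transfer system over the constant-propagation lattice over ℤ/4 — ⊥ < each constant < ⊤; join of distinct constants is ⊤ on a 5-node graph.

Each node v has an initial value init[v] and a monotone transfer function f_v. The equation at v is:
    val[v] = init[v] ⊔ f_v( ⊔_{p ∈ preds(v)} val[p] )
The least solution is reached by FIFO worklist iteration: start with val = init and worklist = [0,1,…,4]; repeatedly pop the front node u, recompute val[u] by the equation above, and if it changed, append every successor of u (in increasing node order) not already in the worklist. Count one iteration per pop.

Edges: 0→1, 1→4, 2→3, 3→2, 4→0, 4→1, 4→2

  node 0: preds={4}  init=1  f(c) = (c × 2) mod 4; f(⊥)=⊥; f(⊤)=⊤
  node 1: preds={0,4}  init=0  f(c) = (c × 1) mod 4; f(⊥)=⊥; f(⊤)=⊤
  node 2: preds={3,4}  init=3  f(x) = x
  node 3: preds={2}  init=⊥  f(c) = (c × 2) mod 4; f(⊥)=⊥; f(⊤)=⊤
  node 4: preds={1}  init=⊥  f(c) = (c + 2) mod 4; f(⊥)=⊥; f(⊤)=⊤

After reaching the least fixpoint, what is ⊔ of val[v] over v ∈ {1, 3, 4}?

⊤

Worklist (10 pops):
  #1 pop 0: in=⊥ → 1 (no change)
  #2 pop 1: in=1 → ⊤ (was 0); enqueue []
  #3 pop 2: in=⊥ → 3 (no change)
  #4 pop 3: in=3 → 2 (was ⊥); enqueue [2]
  #5 pop 4: in=⊤ → ⊤ (was ⊥); enqueue [0,1]
  #6 pop 2: in=⊤ → ⊤ (was 3); enqueue [3]
  #7 pop 0: in=⊤ → ⊤ (was 1); enqueue []
  #8 pop 1: in=⊤ → ⊤ (no change)
  #9 pop 3: in=⊤ → ⊤ (was 2); enqueue [2]
  #10 pop 2: in=⊤ → ⊤ (no change)

Fixpoint:
  val[0] = ⊤
  val[1] = ⊤
  val[2] = ⊤
  val[3] = ⊤
  val[4] = ⊤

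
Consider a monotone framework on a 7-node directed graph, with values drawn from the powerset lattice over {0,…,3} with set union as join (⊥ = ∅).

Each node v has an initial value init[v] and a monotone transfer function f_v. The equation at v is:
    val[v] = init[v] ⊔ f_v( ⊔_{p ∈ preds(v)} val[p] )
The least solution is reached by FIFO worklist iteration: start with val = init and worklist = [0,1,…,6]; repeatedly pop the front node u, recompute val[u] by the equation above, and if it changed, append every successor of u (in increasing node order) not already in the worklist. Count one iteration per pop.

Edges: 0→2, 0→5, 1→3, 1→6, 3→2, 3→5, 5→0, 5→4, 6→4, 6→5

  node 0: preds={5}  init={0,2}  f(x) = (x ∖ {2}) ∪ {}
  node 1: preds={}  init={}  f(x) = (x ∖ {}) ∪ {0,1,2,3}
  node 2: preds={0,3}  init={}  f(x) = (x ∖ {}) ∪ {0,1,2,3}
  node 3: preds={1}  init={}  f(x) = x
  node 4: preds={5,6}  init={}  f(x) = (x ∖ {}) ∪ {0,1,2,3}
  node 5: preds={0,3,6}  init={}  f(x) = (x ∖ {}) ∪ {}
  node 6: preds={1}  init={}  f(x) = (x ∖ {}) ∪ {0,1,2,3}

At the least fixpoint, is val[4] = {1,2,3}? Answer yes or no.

Trace (12 dequeues):
  [1] u=0 | in {} | out {0,2} | ==
  [2] u=1 | in {} | out {0,1,2,3} | prev {} | push {}
  [3] u=2 | in {0,2} | out {0,1,2,3} | prev {} | push {}
  [4] u=3 | in {0,1,2,3} | out {0,1,2,3} | prev {} | push {2}
  [5] u=4 | in {} | out {0,1,2,3} | prev {} | push {}
  [6] u=5 | in {0,1,2,3} | out {0,1,2,3} | prev {} | push {0,4}
  [7] u=6 | in {0,1,2,3} | out {0,1,2,3} | prev {} | push {5}
  [8] u=2 | in {0,1,2,3} | out {0,1,2,3} | ==
  [9] u=0 | in {0,1,2,3} | out {0,1,2,3} | prev {0,2} | push {2}
  [10] u=4 | in {0,1,2,3} | out {0,1,2,3} | ==
  [11] u=5 | in {0,1,2,3} | out {0,1,2,3} | ==
  [12] u=2 | in {0,1,2,3} | out {0,1,2,3} | ==

Converged values:
  [0] {0,1,2,3}
  [1] {0,1,2,3}
  [2] {0,1,2,3}
  [3] {0,1,2,3}
  [4] {0,1,2,3}
  [5] {0,1,2,3}
  [6] {0,1,2,3}

no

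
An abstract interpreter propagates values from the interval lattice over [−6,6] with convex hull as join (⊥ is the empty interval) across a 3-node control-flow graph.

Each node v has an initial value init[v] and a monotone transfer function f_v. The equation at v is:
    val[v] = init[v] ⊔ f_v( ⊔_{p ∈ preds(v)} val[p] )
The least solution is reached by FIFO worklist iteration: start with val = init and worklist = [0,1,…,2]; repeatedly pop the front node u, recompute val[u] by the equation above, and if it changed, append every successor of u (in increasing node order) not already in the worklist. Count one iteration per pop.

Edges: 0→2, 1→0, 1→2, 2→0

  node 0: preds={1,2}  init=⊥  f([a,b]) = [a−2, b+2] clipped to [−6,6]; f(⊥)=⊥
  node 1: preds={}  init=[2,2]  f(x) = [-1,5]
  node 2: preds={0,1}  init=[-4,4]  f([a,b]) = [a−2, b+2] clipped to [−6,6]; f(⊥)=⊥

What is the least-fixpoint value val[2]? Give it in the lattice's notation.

[-6,6]

Worklist (4 pops):
  #1 pop 0: in=[-4,4] → [-6,6] (was ⊥); enqueue []
  #2 pop 1: in=⊥ → [-1,5] (was [2,2]); enqueue [0]
  #3 pop 2: in=[-6,6] → [-6,6] (was [-4,4]); enqueue []
  #4 pop 0: in=[-6,6] → [-6,6] (no change)

Fixpoint:
  val[0] = [-6,6]
  val[1] = [-1,5]
  val[2] = [-6,6]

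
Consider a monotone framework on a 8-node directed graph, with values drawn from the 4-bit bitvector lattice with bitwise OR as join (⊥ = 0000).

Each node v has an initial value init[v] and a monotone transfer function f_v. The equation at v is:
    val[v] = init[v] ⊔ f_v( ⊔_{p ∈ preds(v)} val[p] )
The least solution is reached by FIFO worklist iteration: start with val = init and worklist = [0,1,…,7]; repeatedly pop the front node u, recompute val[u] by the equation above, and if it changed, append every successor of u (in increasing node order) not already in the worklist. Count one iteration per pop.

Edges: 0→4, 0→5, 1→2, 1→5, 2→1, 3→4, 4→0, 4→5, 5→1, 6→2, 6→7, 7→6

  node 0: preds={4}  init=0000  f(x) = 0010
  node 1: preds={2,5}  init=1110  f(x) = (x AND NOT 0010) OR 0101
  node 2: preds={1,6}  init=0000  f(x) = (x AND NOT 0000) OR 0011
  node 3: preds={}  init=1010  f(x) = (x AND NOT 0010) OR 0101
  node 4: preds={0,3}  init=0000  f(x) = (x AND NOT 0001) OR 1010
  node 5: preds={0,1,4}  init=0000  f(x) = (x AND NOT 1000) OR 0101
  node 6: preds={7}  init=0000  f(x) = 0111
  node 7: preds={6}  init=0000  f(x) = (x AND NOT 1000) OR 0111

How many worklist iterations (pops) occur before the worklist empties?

12

Trace (12 dequeues):
  [1] u=0 | in 0000 | out 0010 | prev 0000 | push {}
  [2] u=1 | in 0000 | out 1111 | prev 1110 | push {}
  [3] u=2 | in 1111 | out 1111 | prev 0000 | push {1}
  [4] u=3 | in 0000 | out 1111 | prev 1010 | push {}
  [5] u=4 | in 1111 | out 1110 | prev 0000 | push {0}
  [6] u=5 | in 1111 | out 0111 | prev 0000 | push {}
  [7] u=6 | in 0000 | out 0111 | prev 0000 | push {2}
  [8] u=7 | in 0111 | out 0111 | prev 0000 | push {6}
  [9] u=1 | in 1111 | out 1111 | ==
  [10] u=0 | in 1110 | out 0010 | ==
  [11] u=2 | in 1111 | out 1111 | ==
  [12] u=6 | in 0111 | out 0111 | ==

Converged values:
  [0] 0010
  [1] 1111
  [2] 1111
  [3] 1111
  [4] 1110
  [5] 0111
  [6] 0111
  [7] 0111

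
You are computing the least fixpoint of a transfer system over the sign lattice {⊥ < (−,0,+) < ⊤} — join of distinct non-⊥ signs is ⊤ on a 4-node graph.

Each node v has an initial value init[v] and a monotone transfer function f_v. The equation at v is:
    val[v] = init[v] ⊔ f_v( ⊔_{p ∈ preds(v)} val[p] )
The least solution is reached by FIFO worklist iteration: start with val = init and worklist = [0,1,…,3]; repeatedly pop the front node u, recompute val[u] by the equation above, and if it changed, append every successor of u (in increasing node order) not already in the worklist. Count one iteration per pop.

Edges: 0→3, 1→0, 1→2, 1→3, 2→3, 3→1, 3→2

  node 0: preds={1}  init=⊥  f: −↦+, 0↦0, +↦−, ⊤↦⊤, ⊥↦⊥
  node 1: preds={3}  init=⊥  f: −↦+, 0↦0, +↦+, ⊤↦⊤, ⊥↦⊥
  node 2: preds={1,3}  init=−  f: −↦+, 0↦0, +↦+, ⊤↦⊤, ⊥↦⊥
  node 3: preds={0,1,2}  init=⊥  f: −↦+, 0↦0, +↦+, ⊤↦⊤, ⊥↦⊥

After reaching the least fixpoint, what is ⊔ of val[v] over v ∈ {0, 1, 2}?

Iteration log — 12 steps:
  step 1. node 0  ⊔preds=⊥  new=⊥  stable
  step 2. node 1  ⊔preds=⊥  new=⊥  stable
  step 3. node 2  ⊔preds=⊥  new=−  stable
  step 4. node 3  ⊔preds=−  new=+  old=⊥  +wl: 1,2
  step 5. node 1  ⊔preds=+  new=+  old=⊥  +wl: 0,3
  step 6. node 2  ⊔preds=+  new=⊤  old=−  +wl: 
  step 7. node 0  ⊔preds=+  new=−  old=⊥  +wl: 
  step 8. node 3  ⊔preds=⊤  new=⊤  old=+  +wl: 1,2
  step 9. node 1  ⊔preds=⊤  new=⊤  old=+  +wl: 0,3
  step 10. node 2  ⊔preds=⊤  new=⊤  stable
  step 11. node 0  ⊔preds=⊤  new=⊤  old=−  +wl: 
  step 12. node 3  ⊔preds=⊤  new=⊤  stable

Least fixpoint reached:
  node 0: ⊤
  node 1: ⊤
  node 2: ⊤
  node 3: ⊤

⊤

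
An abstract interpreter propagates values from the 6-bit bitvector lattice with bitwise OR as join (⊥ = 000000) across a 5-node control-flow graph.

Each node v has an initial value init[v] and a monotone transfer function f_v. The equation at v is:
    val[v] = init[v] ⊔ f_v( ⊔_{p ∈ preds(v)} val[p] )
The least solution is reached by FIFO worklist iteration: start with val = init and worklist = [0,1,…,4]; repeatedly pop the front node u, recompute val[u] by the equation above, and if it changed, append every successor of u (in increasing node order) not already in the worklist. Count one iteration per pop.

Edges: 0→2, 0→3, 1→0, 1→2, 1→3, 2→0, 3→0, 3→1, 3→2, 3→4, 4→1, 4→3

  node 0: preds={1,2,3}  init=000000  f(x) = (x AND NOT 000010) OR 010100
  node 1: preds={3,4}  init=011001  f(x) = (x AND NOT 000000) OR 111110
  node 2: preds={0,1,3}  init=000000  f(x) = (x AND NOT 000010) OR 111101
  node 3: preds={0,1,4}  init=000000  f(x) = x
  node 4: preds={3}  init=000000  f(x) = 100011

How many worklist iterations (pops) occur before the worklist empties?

Iteration log — 9 steps:
  step 1. node 0  ⊔preds=011001  new=011101  old=000000  +wl: 
  step 2. node 1  ⊔preds=000000  new=111111  old=011001  +wl: 0
  step 3. node 2  ⊔preds=111111  new=111101  old=000000  +wl: 
  step 4. node 3  ⊔preds=111111  new=111111  old=000000  +wl: 1,2
  step 5. node 4  ⊔preds=111111  new=100011  old=000000  +wl: 3
  step 6. node 0  ⊔preds=111111  new=111101  old=011101  +wl: 
  step 7. node 1  ⊔preds=111111  new=111111  stable
  step 8. node 2  ⊔preds=111111  new=111101  stable
  step 9. node 3  ⊔preds=111111  new=111111  stable

Least fixpoint reached:
  node 0: 111101
  node 1: 111111
  node 2: 111101
  node 3: 111111
  node 4: 100011

9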